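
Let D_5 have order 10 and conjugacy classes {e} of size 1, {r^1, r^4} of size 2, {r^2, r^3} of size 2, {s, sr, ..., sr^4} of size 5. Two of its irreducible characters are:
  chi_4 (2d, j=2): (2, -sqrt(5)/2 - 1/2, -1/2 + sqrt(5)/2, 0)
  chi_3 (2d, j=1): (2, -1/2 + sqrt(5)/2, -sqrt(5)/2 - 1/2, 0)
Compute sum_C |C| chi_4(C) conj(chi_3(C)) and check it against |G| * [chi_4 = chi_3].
Sum = 0; so <chi_4, chi_3> = 0 (distinct irreducibles are orthogonal).

Justification: Compute term by term over conjugacy classes (|C| * chi_4(C) * conj(chi_3(C))):
  1*(2)*conj(2) + 2*(-sqrt(5)/2 - 1/2)*conj(-1/2 + sqrt(5)/2) + 2*(-1/2 + sqrt(5)/2)*conj(-sqrt(5)/2 - 1/2) + 5*(0)*conj(0)
  = (4) + (-2) + (-2) + (0)
  = 0.
Dividing by |G| = 10 gives 0/10 = 0, matching the row-orthogonality relation <chi_4, chi_3> = [chi_4 = chi_3].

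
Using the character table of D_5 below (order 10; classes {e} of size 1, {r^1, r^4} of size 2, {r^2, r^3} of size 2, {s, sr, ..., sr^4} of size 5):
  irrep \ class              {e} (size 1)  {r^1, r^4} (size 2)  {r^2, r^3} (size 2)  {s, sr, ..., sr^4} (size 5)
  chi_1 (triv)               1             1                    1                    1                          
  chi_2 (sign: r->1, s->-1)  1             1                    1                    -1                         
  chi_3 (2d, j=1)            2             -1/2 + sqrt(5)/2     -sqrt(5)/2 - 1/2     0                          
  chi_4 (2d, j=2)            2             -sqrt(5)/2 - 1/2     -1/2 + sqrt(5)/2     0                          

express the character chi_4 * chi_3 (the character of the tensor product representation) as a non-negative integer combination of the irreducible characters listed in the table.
chi_4 tensor chi_3 = chi_3 + chi_4 (all other irreducibles have multiplicity 0).

Justification: The character of a tensor product is the pointwise product (chi_4 * chi_3)(C) = chi_4(C) * chi_3(C):
  {e}: (2)*(2), {r^1, r^4}: (-sqrt(5)/2 - 1/2)*(-1/2 + sqrt(5)/2), {r^2, r^3}: (-1/2 + sqrt(5)/2)*(-sqrt(5)/2 - 1/2), {s, sr, ..., sr^4}: (0)*(0)
so (chi_4 * chi_3) takes values
  {e} -> 4, {r^1, r^4} -> -1, {r^2, r^3} -> -1, {s, sr, ..., sr^4} -> 0.
Now take the inner product of this character with each irreducible chi from the table, <chi_4*chi_3, chi> = (1/10) sum_C |C| (chi_4*chi_3)(C) conj(chi(C)):
  <chi_4*chi_3, chi_1> = (1/10)[1*(4)*conj(1) + 2*(-1)*conj(1) + 2*(-1)*conj(1) + 5*(0)*conj(1)]
      = (1/10)[(4) + (-2) + (-2) + (0)] = 0/10 = 0
  <chi_4*chi_3, chi_2> = (1/10)[1*(4)*conj(1) + 2*(-1)*conj(1) + 2*(-1)*conj(1) + 5*(0)*conj(-1)]
      = (1/10)[(4) + (-2) + (-2) + (0)] = 0/10 = 0
  <chi_4*chi_3, chi_3> = (1/10)[1*(4)*conj(2) + 2*(-1)*conj(-1/2 + sqrt(5)/2) + 2*(-1)*conj(-sqrt(5)/2 - 1/2) + 5*(0)*conj(0)]
      = (1/10)[(8) + (1 - sqrt(5)) + (1 + sqrt(5)) + (0)] = 10/10 = 1
  <chi_4*chi_3, chi_4> = (1/10)[1*(4)*conj(2) + 2*(-1)*conj(-sqrt(5)/2 - 1/2) + 2*(-1)*conj(-1/2 + sqrt(5)/2) + 5*(0)*conj(0)]
      = (1/10)[(8) + (1 + sqrt(5)) + (1 - sqrt(5)) + (0)] = 10/10 = 1
Hence the multiplicities are chi_3: 1, chi_4: 1. Dimension check: dim(chi_4)*dim(chi_3) = 2*2 = 4 and sum (mult * dim) = 1*2 + 1*2 = 4.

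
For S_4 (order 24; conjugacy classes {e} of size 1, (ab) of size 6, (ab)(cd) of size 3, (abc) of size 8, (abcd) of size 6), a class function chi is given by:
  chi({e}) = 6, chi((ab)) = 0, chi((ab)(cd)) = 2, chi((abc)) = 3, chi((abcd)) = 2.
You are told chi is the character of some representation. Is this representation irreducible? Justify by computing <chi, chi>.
Not irreducible (reducible): <chi, chi> = 6 > 1.

Justification: <chi, chi> = (1/|G|) sum_C |C| * |chi(C)|^2 = (1/24)[1*|6|^2 + 6*|0|^2 + 3*|2|^2 + 8*|3|^2 + 6*|2|^2]
  = (1/24)[(36) + (0) + (12) + (72) + (24)] = 144/24 = 6.
A character is irreducible iff <chi, chi> = 1, so this representation is reducible.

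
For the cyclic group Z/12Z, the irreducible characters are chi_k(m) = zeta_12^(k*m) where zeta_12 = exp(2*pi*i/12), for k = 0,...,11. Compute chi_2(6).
chi_2(6) = zeta_12^12 = 1

Justification: chi_2(6) = zeta_12^(2*6) = zeta_12^12. Since zeta_12^12 = 1, this equals zeta_12^0 = exp(2*pi*i*0/12) = 1.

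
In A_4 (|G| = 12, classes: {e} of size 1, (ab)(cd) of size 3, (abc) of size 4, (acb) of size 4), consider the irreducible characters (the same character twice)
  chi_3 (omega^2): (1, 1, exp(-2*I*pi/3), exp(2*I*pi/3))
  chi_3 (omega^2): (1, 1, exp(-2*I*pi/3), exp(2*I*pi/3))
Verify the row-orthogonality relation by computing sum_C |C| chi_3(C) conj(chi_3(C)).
Sum = 12 = |G| = 12; so <chi_3, chi_3> = 1 (norm-1 confirms irreducibility).

Working: Compute term by term over conjugacy classes (|C| * chi_3(C) * conj(chi_3(C))):
  1*(1)*conj(1) + 3*(1)*conj(1) + 4*(exp(-2*I*pi/3))*conj(exp(-2*I*pi/3)) + 4*(exp(2*I*pi/3))*conj(exp(2*I*pi/3))
  = (1) + (3) + (4) + (4)
  = 12.
(Exp terms are combined using exp(i*s)*conj(exp(i*t)) = exp(i*(s-t)), and sums of them are collapsed using the identity that for every m > 1 the m distinct m-th roots of unity sum to 0, e.g. 1 + exp(2*I*pi/3) + exp(-2*I*pi/3) = 0.)
Dividing by |G| = 12 gives 12/12 = 1, matching the row-orthogonality relation <chi_3, chi_3> = [chi_3 = chi_3].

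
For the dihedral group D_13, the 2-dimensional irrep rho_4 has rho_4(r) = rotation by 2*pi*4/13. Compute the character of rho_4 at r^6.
chi_{rho_4}(r^6) = 2*cos(2*pi*4*6/13) = 2*cos(4*pi/13)

Argument: rho_4(r^6) is rotation by angle 2*pi*4*6/13, whose trace is 2*cos(2*pi*4*6/13) = 2*cos(4*pi/13).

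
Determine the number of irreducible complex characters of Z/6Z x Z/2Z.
12

Justification: The number of irreducible complex representations of a finite group equals its number of conjugacy classes. Z/6Z x Z/2Z is abelian of order 12, so every element is its own conjugacy class: 12 classes, so Z/6Z x Z/2Z (order 12) has exactly 12 irreducible complex representations.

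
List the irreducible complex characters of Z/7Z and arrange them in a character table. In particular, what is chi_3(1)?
Character table of Z/7Z (irreps indexed chi_0,...,chi_6 with chi_k(m) = zeta_7^(k*m), zeta_7 = exp(2*pi*i/7)):
  irrep \ class  {0} (size 1)  {1} (size 1)    {2} (size 1)    {3} (size 1)    {4} (size 1)    {5} (size 1)    {6} (size 1)  
  chi_0          1             1               1               1               1               1               1             
  chi_1          1             exp(2*I*pi/7)   exp(4*I*pi/7)   exp(6*I*pi/7)   exp(-6*I*pi/7)  exp(-4*I*pi/7)  exp(-2*I*pi/7)
  chi_2          1             exp(4*I*pi/7)   exp(-6*I*pi/7)  exp(-2*I*pi/7)  exp(2*I*pi/7)   exp(6*I*pi/7)   exp(-4*I*pi/7)
  chi_3          1             exp(6*I*pi/7)   exp(-2*I*pi/7)  exp(4*I*pi/7)   exp(-4*I*pi/7)  exp(2*I*pi/7)   exp(-6*I*pi/7)
  chi_4          1             exp(-6*I*pi/7)  exp(2*I*pi/7)   exp(-4*I*pi/7)  exp(4*I*pi/7)   exp(-2*I*pi/7)  exp(6*I*pi/7) 
  chi_5          1             exp(-4*I*pi/7)  exp(6*I*pi/7)   exp(2*I*pi/7)   exp(-2*I*pi/7)  exp(-6*I*pi/7)  exp(4*I*pi/7) 
  chi_6          1             exp(-2*I*pi/7)  exp(-4*I*pi/7)  exp(-6*I*pi/7)  exp(6*I*pi/7)   exp(4*I*pi/7)   exp(2*I*pi/7) 

Spot check: chi_3(1) = zeta_7^(3*1) = zeta_7^3 = exp(6*I*pi/7).

Z/7Z is abelian, so all 7 irreducible complex representations are 1-dimensional. They are given by chi_k(m) = zeta_7^(k*m) for k = 0,...,6. Row orthogonality: sum_m chi_k(m) conj(chi_l(m)) = 7 * [k = l].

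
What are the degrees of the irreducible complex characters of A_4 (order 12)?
Dimensions: 1, 1, 1, 3

Explanation: There are 4 irreducibles (= number of conjugacy classes). Their dimensions d_i satisfy sum d_i^2 = |G| = 12: 1 + 1 + 1 + 9 = 12.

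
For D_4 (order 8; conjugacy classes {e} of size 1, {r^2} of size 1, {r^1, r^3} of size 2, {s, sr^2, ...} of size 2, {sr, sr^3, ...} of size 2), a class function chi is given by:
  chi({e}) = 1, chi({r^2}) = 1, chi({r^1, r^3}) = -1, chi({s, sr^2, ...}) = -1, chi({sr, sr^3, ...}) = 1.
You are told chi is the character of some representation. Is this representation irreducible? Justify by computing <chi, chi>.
Irreducible: <chi, chi> = 1.

Reasoning: <chi, chi> = (1/|G|) sum_C |C| * |chi(C)|^2 = (1/8)[1*|1|^2 + 1*|1|^2 + 2*|-1|^2 + 2*|-1|^2 + 2*|1|^2]
  = (1/8)[(1) + (1) + (2) + (2) + (2)] = 8/8 = 1.
A character is irreducible iff <chi, chi> = 1, so this representation is irreducible.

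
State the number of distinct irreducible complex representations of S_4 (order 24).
5

The number of irreducible complex representations of a finite group equals its number of conjugacy classes. Conjugacy classes in S_4 correspond to cycle types, i.e. partitions of 4; there are p(4) = 5 of them, so S_4 (order 24) has exactly 5 irreducible complex representations.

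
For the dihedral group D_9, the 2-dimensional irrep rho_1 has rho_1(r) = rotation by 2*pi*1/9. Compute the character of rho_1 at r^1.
chi_{rho_1}(r^1) = 2*cos(2*pi*1*1/9) = 2*cos(2*pi/9)

Justification: rho_1(r^1) is rotation by angle 2*pi*1*1/9, whose trace is 2*cos(2*pi*1*1/9) = 2*cos(2*pi/9).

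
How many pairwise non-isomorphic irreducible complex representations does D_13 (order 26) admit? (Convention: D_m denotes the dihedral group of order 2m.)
8

Justification: The number of irreducible complex representations of a finite group equals its number of conjugacy classes. D_13 has 8 conjugacy classes ((n+3)/2 for n odd), so D_13 (order 26) has exactly 8 irreducible complex representations.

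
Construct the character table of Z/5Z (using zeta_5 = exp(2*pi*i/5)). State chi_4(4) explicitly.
Character table of Z/5Z (irreps indexed chi_0,...,chi_4 with chi_k(m) = zeta_5^(k*m), zeta_5 = exp(2*pi*i/5)):
  irrep \ class  {0} (size 1)  {1} (size 1)    {2} (size 1)    {3} (size 1)    {4} (size 1)  
  chi_0          1             1               1               1               1             
  chi_1          1             exp(2*I*pi/5)   exp(4*I*pi/5)   exp(-4*I*pi/5)  exp(-2*I*pi/5)
  chi_2          1             exp(4*I*pi/5)   exp(-2*I*pi/5)  exp(2*I*pi/5)   exp(-4*I*pi/5)
  chi_3          1             exp(-4*I*pi/5)  exp(2*I*pi/5)   exp(-2*I*pi/5)  exp(4*I*pi/5) 
  chi_4          1             exp(-2*I*pi/5)  exp(-4*I*pi/5)  exp(4*I*pi/5)   exp(2*I*pi/5) 

Spot check: chi_4(4) = zeta_5^(4*4) = zeta_5^16 = exp(2*I*pi/5).

Argument: Z/5Z is abelian, so all 5 irreducible complex representations are 1-dimensional. They are given by chi_k(m) = zeta_5^(k*m) for k = 0,...,4. Row orthogonality: sum_m chi_k(m) conj(chi_l(m)) = 5 * [k = l].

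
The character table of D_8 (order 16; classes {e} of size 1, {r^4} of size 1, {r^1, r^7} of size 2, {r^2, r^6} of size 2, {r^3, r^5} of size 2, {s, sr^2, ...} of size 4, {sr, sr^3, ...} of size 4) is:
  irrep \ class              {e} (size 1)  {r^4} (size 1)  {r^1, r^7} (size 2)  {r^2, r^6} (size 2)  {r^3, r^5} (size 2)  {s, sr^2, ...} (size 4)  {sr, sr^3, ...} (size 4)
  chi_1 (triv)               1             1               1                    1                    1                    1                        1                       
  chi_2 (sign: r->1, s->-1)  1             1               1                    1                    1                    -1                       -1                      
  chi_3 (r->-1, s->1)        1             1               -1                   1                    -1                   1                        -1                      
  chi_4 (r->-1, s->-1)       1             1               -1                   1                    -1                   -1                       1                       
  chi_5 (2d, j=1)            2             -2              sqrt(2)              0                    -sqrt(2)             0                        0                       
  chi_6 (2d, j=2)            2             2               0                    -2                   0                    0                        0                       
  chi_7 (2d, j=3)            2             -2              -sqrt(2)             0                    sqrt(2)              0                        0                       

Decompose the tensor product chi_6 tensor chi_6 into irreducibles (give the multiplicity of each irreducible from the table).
chi_6 tensor chi_6 = chi_1 + chi_2 + chi_3 + chi_4 (all other irreducibles have multiplicity 0).

Working: The character of a tensor product is the pointwise product (chi_6 * chi_6)(C) = chi_6(C) * chi_6(C):
  {e}: (2)*(2), {r^4}: (2)*(2), {r^1, r^7}: (0)*(0), {r^2, r^6}: (-2)*(-2), {r^3, r^5}: (0)*(0), {s, sr^2, ...}: (0)*(0), {sr, sr^3, ...}: (0)*(0)
so (chi_6 * chi_6) takes values
  {e} -> 4, {r^4} -> 4, {r^1, r^7} -> 0, {r^2, r^6} -> 4, {r^3, r^5} -> 0, {s, sr^2, ...} -> 0, {sr, sr^3, ...} -> 0.
Now take the inner product of this character with each irreducible chi from the table, <chi_6*chi_6, chi> = (1/16) sum_C |C| (chi_6*chi_6)(C) conj(chi(C)):
  <chi_6*chi_6, chi_1> = (1/16)[1*(4)*conj(1) + 1*(4)*conj(1) + 2*(0)*conj(1) + 2*(4)*conj(1) + 2*(0)*conj(1) + 4*(0)*conj(1) + 4*(0)*conj(1)]
      = (1/16)[(4) + (4) + (0) + (8) + (0) + (0) + (0)] = 16/16 = 1
  <chi_6*chi_6, chi_2> = (1/16)[1*(4)*conj(1) + 1*(4)*conj(1) + 2*(0)*conj(1) + 2*(4)*conj(1) + 2*(0)*conj(1) + 4*(0)*conj(-1) + 4*(0)*conj(-1)]
      = (1/16)[(4) + (4) + (0) + (8) + (0) + (0) + (0)] = 16/16 = 1
  <chi_6*chi_6, chi_3> = (1/16)[1*(4)*conj(1) + 1*(4)*conj(1) + 2*(0)*conj(-1) + 2*(4)*conj(1) + 2*(0)*conj(-1) + 4*(0)*conj(1) + 4*(0)*conj(-1)]
      = (1/16)[(4) + (4) + (0) + (8) + (0) + (0) + (0)] = 16/16 = 1
  <chi_6*chi_6, chi_4> = (1/16)[1*(4)*conj(1) + 1*(4)*conj(1) + 2*(0)*conj(-1) + 2*(4)*conj(1) + 2*(0)*conj(-1) + 4*(0)*conj(-1) + 4*(0)*conj(1)]
      = (1/16)[(4) + (4) + (0) + (8) + (0) + (0) + (0)] = 16/16 = 1
  <chi_6*chi_6, chi_5> = (1/16)[1*(4)*conj(2) + 1*(4)*conj(-2) + 2*(0)*conj(sqrt(2)) + 2*(4)*conj(0) + 2*(0)*conj(-sqrt(2)) + 4*(0)*conj(0) + 4*(0)*conj(0)]
      = (1/16)[(8) + (-8) + (0) + (0) + (0) + (0) + (0)] = 0/16 = 0
  <chi_6*chi_6, chi_6> = (1/16)[1*(4)*conj(2) + 1*(4)*conj(2) + 2*(0)*conj(0) + 2*(4)*conj(-2) + 2*(0)*conj(0) + 4*(0)*conj(0) + 4*(0)*conj(0)]
      = (1/16)[(8) + (8) + (0) + (-16) + (0) + (0) + (0)] = 0/16 = 0
  <chi_6*chi_6, chi_7> = (1/16)[1*(4)*conj(2) + 1*(4)*conj(-2) + 2*(0)*conj(-sqrt(2)) + 2*(4)*conj(0) + 2*(0)*conj(sqrt(2)) + 4*(0)*conj(0) + 4*(0)*conj(0)]
      = (1/16)[(8) + (-8) + (0) + (0) + (0) + (0) + (0)] = 0/16 = 0
Hence the multiplicities are chi_1: 1, chi_2: 1, chi_3: 1, chi_4: 1. Dimension check: dim(chi_6)*dim(chi_6) = 2*2 = 4 and sum (mult * dim) = 1*1 + 1*1 + 1*1 + 1*1 = 4.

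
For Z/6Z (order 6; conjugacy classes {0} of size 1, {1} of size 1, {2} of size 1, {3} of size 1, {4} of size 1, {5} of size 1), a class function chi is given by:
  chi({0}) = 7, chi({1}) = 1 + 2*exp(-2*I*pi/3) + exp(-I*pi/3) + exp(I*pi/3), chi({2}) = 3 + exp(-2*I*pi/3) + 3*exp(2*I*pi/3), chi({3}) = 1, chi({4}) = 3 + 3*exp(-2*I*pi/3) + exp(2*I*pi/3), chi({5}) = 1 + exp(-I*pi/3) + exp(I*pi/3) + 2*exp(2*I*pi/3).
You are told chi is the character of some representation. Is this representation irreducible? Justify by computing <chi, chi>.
Not irreducible (reducible): <chi, chi> = 11 > 1.

<chi, chi> = (1/|G|) sum_C |C| * |chi(C)|^2 = (1/6)[1*|7|^2 + 1*|1 + 2*exp(-2*I*pi/3) + exp(-I*pi/3) + exp(I*pi/3)|^2 + 1*|3 + exp(-2*I*pi/3) + 3*exp(2*I*pi/3)|^2 + 1*|1|^2 + 1*|3 + 3*exp(-2*I*pi/3) + exp(2*I*pi/3)|^2 + 1*|1 + exp(-I*pi/3) + exp(I*pi/3) + 2*exp(2*I*pi/3)|^2]
  = (1/6)[(49) + (4) + (4) + (1) + (4) + (4)] = 66/6 = 11.
(Exp terms are combined using exp(i*s)*conj(exp(i*t)) = exp(i*(s-t)), and sums of them are collapsed using the identity that for every m > 1 the m distinct m-th roots of unity sum to 0, e.g. 1 + exp(2*I*pi/3) + exp(-2*I*pi/3) = 0.)
A character is irreducible iff <chi, chi> = 1, so this representation is reducible.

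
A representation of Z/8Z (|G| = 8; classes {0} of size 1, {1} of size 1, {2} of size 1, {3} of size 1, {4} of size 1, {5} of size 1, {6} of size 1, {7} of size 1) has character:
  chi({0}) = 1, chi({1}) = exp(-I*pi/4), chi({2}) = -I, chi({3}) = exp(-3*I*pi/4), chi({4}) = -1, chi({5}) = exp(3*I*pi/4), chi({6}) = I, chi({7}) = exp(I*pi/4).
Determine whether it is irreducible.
Irreducible: <chi, chi> = 1.

Why: <chi, chi> = (1/|G|) sum_C |C| * |chi(C)|^2 = (1/8)[1*|1|^2 + 1*|exp(-I*pi/4)|^2 + 1*|-I|^2 + 1*|exp(-3*I*pi/4)|^2 + 1*|-1|^2 + 1*|exp(3*I*pi/4)|^2 + 1*|I|^2 + 1*|exp(I*pi/4)|^2]
  = (1/8)[(1) + (1) + (1) + (1) + (1) + (1) + (1) + (1)] = 8/8 = 1.
(Exp terms are combined using exp(i*s)*conj(exp(i*t)) = exp(i*(s-t)), and sums of them are collapsed using the identity that for every m > 1 the m distinct m-th roots of unity sum to 0, e.g. 1 + exp(2*I*pi/3) + exp(-2*I*pi/3) = 0.)
A character is irreducible iff <chi, chi> = 1, so this representation is irreducible.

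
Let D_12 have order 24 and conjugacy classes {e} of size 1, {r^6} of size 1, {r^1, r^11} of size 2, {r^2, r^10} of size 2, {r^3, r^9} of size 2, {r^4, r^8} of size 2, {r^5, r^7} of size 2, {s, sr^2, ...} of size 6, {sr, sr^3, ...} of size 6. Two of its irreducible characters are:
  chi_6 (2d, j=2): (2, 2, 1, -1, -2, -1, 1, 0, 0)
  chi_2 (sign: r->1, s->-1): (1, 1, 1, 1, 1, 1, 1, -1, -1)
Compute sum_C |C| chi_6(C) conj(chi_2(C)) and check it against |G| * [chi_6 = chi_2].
Sum = 0; so <chi_6, chi_2> = 0 (distinct irreducibles are orthogonal).

Solution. Compute term by term over conjugacy classes (|C| * chi_6(C) * conj(chi_2(C))):
  1*(2)*conj(1) + 1*(2)*conj(1) + 2*(1)*conj(1) + 2*(-1)*conj(1) + 2*(-2)*conj(1) + 2*(-1)*conj(1) + 2*(1)*conj(1) + 6*(0)*conj(-1) + 6*(0)*conj(-1)
  = (2) + (2) + (2) + (-2) + (-4) + (-2) + (2) + (0) + (0)
  = 0.
Dividing by |G| = 24 gives 0/24 = 0, matching the row-orthogonality relation <chi_6, chi_2> = [chi_6 = chi_2].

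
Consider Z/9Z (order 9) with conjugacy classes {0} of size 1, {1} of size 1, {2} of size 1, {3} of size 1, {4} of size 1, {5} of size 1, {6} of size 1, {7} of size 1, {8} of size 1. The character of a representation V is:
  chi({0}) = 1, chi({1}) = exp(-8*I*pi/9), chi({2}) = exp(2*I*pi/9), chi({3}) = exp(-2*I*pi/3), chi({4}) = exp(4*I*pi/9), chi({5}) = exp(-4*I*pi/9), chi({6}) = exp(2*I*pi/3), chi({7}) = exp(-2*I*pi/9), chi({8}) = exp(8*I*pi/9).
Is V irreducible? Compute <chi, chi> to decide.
Irreducible: <chi, chi> = 1.

Explanation: <chi, chi> = (1/|G|) sum_C |C| * |chi(C)|^2 = (1/9)[1*|1|^2 + 1*|exp(-8*I*pi/9)|^2 + 1*|exp(2*I*pi/9)|^2 + 1*|exp(-2*I*pi/3)|^2 + 1*|exp(4*I*pi/9)|^2 + 1*|exp(-4*I*pi/9)|^2 + 1*|exp(2*I*pi/3)|^2 + 1*|exp(-2*I*pi/9)|^2 + 1*|exp(8*I*pi/9)|^2]
  = (1/9)[(1) + (1) + (1) + (1) + (1) + (1) + (1) + (1) + (1)] = 9/9 = 1.
(Exp terms are combined using exp(i*s)*conj(exp(i*t)) = exp(i*(s-t)), and sums of them are collapsed using the identity that for every m > 1 the m distinct m-th roots of unity sum to 0, e.g. 1 + exp(2*I*pi/3) + exp(-2*I*pi/3) = 0.)
A character is irreducible iff <chi, chi> = 1, so this representation is irreducible.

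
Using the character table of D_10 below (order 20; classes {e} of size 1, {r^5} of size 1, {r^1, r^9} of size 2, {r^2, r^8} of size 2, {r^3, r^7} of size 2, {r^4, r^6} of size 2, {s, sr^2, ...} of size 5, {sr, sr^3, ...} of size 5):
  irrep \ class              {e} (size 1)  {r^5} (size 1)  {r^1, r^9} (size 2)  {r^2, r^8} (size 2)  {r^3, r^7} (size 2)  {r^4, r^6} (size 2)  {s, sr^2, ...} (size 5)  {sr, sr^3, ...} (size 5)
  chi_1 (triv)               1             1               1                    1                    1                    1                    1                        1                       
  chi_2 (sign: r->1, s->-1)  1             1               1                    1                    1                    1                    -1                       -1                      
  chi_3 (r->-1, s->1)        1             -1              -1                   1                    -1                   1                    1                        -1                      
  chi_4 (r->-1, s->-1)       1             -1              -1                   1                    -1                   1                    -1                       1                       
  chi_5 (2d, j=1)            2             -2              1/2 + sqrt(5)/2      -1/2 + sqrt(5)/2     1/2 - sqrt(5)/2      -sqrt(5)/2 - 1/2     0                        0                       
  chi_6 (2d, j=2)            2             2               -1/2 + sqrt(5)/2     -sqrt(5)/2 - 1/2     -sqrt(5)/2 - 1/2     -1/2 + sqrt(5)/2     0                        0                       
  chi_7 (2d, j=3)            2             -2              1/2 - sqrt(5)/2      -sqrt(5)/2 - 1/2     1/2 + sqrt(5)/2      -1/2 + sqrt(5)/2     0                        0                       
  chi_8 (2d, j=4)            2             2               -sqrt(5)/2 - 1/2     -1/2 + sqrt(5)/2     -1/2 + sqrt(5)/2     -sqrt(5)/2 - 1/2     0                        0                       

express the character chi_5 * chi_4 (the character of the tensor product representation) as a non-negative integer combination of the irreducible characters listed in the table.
chi_5 tensor chi_4 = chi_8 (all other irreducibles have multiplicity 0).

Explanation: The character of a tensor product is the pointwise product (chi_5 * chi_4)(C) = chi_5(C) * chi_4(C):
  {e}: (2)*(1), {r^5}: (-2)*(-1), {r^1, r^9}: (1/2 + sqrt(5)/2)*(-1), {r^2, r^8}: (-1/2 + sqrt(5)/2)*(1), {r^3, r^7}: (1/2 - sqrt(5)/2)*(-1), {r^4, r^6}: (-sqrt(5)/2 - 1/2)*(1), {s, sr^2, ...}: (0)*(-1), {sr, sr^3, ...}: (0)*(1)
so (chi_5 * chi_4) takes values
  {e} -> 2, {r^5} -> 2, {r^1, r^9} -> -sqrt(5)/2 - 1/2, {r^2, r^8} -> -1/2 + sqrt(5)/2, {r^3, r^7} -> -1/2 + sqrt(5)/2, {r^4, r^6} -> -sqrt(5)/2 - 1/2, {s, sr^2, ...} -> 0, {sr, sr^3, ...} -> 0.
Now take the inner product of this character with each irreducible chi from the table, <chi_5*chi_4, chi> = (1/20) sum_C |C| (chi_5*chi_4)(C) conj(chi(C)):
  <chi_5*chi_4, chi_1> = (1/20)[1*(2)*conj(1) + 1*(2)*conj(1) + 2*(-sqrt(5)/2 - 1/2)*conj(1) + 2*(-1/2 + sqrt(5)/2)*conj(1) + 2*(-1/2 + sqrt(5)/2)*conj(1) + 2*(-sqrt(5)/2 - 1/2)*conj(1) + 5*(0)*conj(1) + 5*(0)*conj(1)]
      = (1/20)[(2) + (2) + (-sqrt(5) - 1) + (-1 + sqrt(5)) + (-1 + sqrt(5)) + (-sqrt(5) - 1) + (0) + (0)] = 0/20 = 0
  <chi_5*chi_4, chi_2> = (1/20)[1*(2)*conj(1) + 1*(2)*conj(1) + 2*(-sqrt(5)/2 - 1/2)*conj(1) + 2*(-1/2 + sqrt(5)/2)*conj(1) + 2*(-1/2 + sqrt(5)/2)*conj(1) + 2*(-sqrt(5)/2 - 1/2)*conj(1) + 5*(0)*conj(-1) + 5*(0)*conj(-1)]
      = (1/20)[(2) + (2) + (-sqrt(5) - 1) + (-1 + sqrt(5)) + (-1 + sqrt(5)) + (-sqrt(5) - 1) + (0) + (0)] = 0/20 = 0
  <chi_5*chi_4, chi_3> = (1/20)[1*(2)*conj(1) + 1*(2)*conj(-1) + 2*(-sqrt(5)/2 - 1/2)*conj(-1) + 2*(-1/2 + sqrt(5)/2)*conj(1) + 2*(-1/2 + sqrt(5)/2)*conj(-1) + 2*(-sqrt(5)/2 - 1/2)*conj(1) + 5*(0)*conj(1) + 5*(0)*conj(-1)]
      = (1/20)[(2) + (-2) + (1 + sqrt(5)) + (-1 + sqrt(5)) + (1 - sqrt(5)) + (-sqrt(5) - 1) + (0) + (0)] = 0/20 = 0
  <chi_5*chi_4, chi_4> = (1/20)[1*(2)*conj(1) + 1*(2)*conj(-1) + 2*(-sqrt(5)/2 - 1/2)*conj(-1) + 2*(-1/2 + sqrt(5)/2)*conj(1) + 2*(-1/2 + sqrt(5)/2)*conj(-1) + 2*(-sqrt(5)/2 - 1/2)*conj(1) + 5*(0)*conj(-1) + 5*(0)*conj(1)]
      = (1/20)[(2) + (-2) + (1 + sqrt(5)) + (-1 + sqrt(5)) + (1 - sqrt(5)) + (-sqrt(5) - 1) + (0) + (0)] = 0/20 = 0
  <chi_5*chi_4, chi_5> = (1/20)[1*(2)*conj(2) + 1*(2)*conj(-2) + 2*(-sqrt(5)/2 - 1/2)*conj(1/2 + sqrt(5)/2) + 2*(-1/2 + sqrt(5)/2)*conj(-1/2 + sqrt(5)/2) + 2*(-1/2 + sqrt(5)/2)*conj(1/2 - sqrt(5)/2) + 2*(-sqrt(5)/2 - 1/2)*conj(-sqrt(5)/2 - 1/2) + 5*(0)*conj(0) + 5*(0)*conj(0)]
      = (1/20)[(4) + (-4) + (-3 - sqrt(5)) + (3 - sqrt(5)) + (-3 + sqrt(5)) + (sqrt(5) + 3) + (0) + (0)] = 0/20 = 0
  <chi_5*chi_4, chi_6> = (1/20)[1*(2)*conj(2) + 1*(2)*conj(2) + 2*(-sqrt(5)/2 - 1/2)*conj(-1/2 + sqrt(5)/2) + 2*(-1/2 + sqrt(5)/2)*conj(-sqrt(5)/2 - 1/2) + 2*(-1/2 + sqrt(5)/2)*conj(-sqrt(5)/2 - 1/2) + 2*(-sqrt(5)/2 - 1/2)*conj(-1/2 + sqrt(5)/2) + 5*(0)*conj(0) + 5*(0)*conj(0)]
      = (1/20)[(4) + (4) + (-2) + (-2) + (-2) + (-2) + (0) + (0)] = 0/20 = 0
  <chi_5*chi_4, chi_7> = (1/20)[1*(2)*conj(2) + 1*(2)*conj(-2) + 2*(-sqrt(5)/2 - 1/2)*conj(1/2 - sqrt(5)/2) + 2*(-1/2 + sqrt(5)/2)*conj(-sqrt(5)/2 - 1/2) + 2*(-1/2 + sqrt(5)/2)*conj(1/2 + sqrt(5)/2) + 2*(-sqrt(5)/2 - 1/2)*conj(-1/2 + sqrt(5)/2) + 5*(0)*conj(0) + 5*(0)*conj(0)]
      = (1/20)[(4) + (-4) + (2) + (-2) + (2) + (-2) + (0) + (0)] = 0/20 = 0
  <chi_5*chi_4, chi_8> = (1/20)[1*(2)*conj(2) + 1*(2)*conj(2) + 2*(-sqrt(5)/2 - 1/2)*conj(-sqrt(5)/2 - 1/2) + 2*(-1/2 + sqrt(5)/2)*conj(-1/2 + sqrt(5)/2) + 2*(-1/2 + sqrt(5)/2)*conj(-1/2 + sqrt(5)/2) + 2*(-sqrt(5)/2 - 1/2)*conj(-sqrt(5)/2 - 1/2) + 5*(0)*conj(0) + 5*(0)*conj(0)]
      = (1/20)[(4) + (4) + (sqrt(5) + 3) + (3 - sqrt(5)) + (3 - sqrt(5)) + (sqrt(5) + 3) + (0) + (0)] = 20/20 = 1
Hence the multiplicities are chi_8: 1. Dimension check: dim(chi_5)*dim(chi_4) = 2*1 = 2 and sum (mult * dim) = 1*2 = 2.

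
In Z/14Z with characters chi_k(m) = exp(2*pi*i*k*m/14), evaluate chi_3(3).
chi_3(3) = zeta_14^9 = exp(-5*I*pi/7)

Proof sketch: chi_3(3) = zeta_14^(3*3) = zeta_14^9. Since zeta_14^14 = 1, this equals zeta_14^9 = exp(2*pi*i*9/14) = exp(-5*I*pi/7).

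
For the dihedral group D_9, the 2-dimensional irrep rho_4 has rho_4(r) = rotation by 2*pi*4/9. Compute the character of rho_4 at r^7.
chi_{rho_4}(r^7) = 2*cos(2*pi*4*7/9) = 2*cos(56*pi/9)

Justification: rho_4(r^7) is rotation by angle 2*pi*4*7/9, whose trace is 2*cos(2*pi*4*7/9) = 2*cos(56*pi/9).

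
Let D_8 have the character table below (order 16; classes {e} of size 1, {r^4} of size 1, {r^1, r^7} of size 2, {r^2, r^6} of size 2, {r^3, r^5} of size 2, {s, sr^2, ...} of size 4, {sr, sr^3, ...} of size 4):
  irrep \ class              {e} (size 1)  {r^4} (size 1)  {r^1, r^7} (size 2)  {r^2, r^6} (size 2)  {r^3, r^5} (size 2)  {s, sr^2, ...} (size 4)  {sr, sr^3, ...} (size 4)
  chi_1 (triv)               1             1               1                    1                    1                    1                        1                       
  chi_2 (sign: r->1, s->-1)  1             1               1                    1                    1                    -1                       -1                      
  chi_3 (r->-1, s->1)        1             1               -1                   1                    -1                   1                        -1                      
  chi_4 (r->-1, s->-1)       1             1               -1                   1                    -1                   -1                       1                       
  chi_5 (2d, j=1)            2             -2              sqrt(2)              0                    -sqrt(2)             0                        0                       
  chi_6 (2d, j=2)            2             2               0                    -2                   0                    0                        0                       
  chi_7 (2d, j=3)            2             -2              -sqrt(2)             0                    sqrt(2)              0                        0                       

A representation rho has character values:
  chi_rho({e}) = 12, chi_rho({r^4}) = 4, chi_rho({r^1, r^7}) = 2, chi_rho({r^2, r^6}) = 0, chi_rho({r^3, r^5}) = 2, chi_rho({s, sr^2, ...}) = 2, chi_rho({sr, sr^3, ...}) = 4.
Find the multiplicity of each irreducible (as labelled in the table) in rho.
Multiplicities: chi_1: 3, chi_2: 0, chi_3: 0, chi_4: 1, chi_5: 1, chi_6: 2, chi_7: 1.

Working: Use <chi_rho, chi> = (1/|G|) sum_C |C| * chi_rho(C) * conj(chi(C)) with |G| = 16 for each irreducible chi in the table:
  <chi_rho, chi_1> = (1/16)[1*(12)*conj(1) + 1*(4)*conj(1) + 2*(2)*conj(1) + 2*(0)*conj(1) + 2*(2)*conj(1) + 4*(2)*conj(1) + 4*(4)*conj(1)]
      = (1/16)[(12) + (4) + (4) + (0) + (4) + (8) + (16)] = 48/16 = 3
  <chi_rho, chi_2> = (1/16)[1*(12)*conj(1) + 1*(4)*conj(1) + 2*(2)*conj(1) + 2*(0)*conj(1) + 2*(2)*conj(1) + 4*(2)*conj(-1) + 4*(4)*conj(-1)]
      = (1/16)[(12) + (4) + (4) + (0) + (4) + (-8) + (-16)] = 0/16 = 0
  <chi_rho, chi_3> = (1/16)[1*(12)*conj(1) + 1*(4)*conj(1) + 2*(2)*conj(-1) + 2*(0)*conj(1) + 2*(2)*conj(-1) + 4*(2)*conj(1) + 4*(4)*conj(-1)]
      = (1/16)[(12) + (4) + (-4) + (0) + (-4) + (8) + (-16)] = 0/16 = 0
  <chi_rho, chi_4> = (1/16)[1*(12)*conj(1) + 1*(4)*conj(1) + 2*(2)*conj(-1) + 2*(0)*conj(1) + 2*(2)*conj(-1) + 4*(2)*conj(-1) + 4*(4)*conj(1)]
      = (1/16)[(12) + (4) + (-4) + (0) + (-4) + (-8) + (16)] = 16/16 = 1
  <chi_rho, chi_5> = (1/16)[1*(12)*conj(2) + 1*(4)*conj(-2) + 2*(2)*conj(sqrt(2)) + 2*(0)*conj(0) + 2*(2)*conj(-sqrt(2)) + 4*(2)*conj(0) + 4*(4)*conj(0)]
      = (1/16)[(24) + (-8) + (4*sqrt(2)) + (0) + (-4*sqrt(2)) + (0) + (0)] = 16/16 = 1
  <chi_rho, chi_6> = (1/16)[1*(12)*conj(2) + 1*(4)*conj(2) + 2*(2)*conj(0) + 2*(0)*conj(-2) + 2*(2)*conj(0) + 4*(2)*conj(0) + 4*(4)*conj(0)]
      = (1/16)[(24) + (8) + (0) + (0) + (0) + (0) + (0)] = 32/16 = 2
  <chi_rho, chi_7> = (1/16)[1*(12)*conj(2) + 1*(4)*conj(-2) + 2*(2)*conj(-sqrt(2)) + 2*(0)*conj(0) + 2*(2)*conj(sqrt(2)) + 4*(2)*conj(0) + 4*(4)*conj(0)]
      = (1/16)[(24) + (-8) + (-4*sqrt(2)) + (0) + (4*sqrt(2)) + (0) + (0)] = 16/16 = 1
Dimension check: dim(rho) = sum (mult * dim) = 3*1 + 0*1 + 0*1 + 1*1 + 1*2 + 2*2 + 1*2 = 12 = chi_rho(e) = 12.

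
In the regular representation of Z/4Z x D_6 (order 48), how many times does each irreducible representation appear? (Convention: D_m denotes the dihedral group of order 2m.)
Each irreducible V_i of dimension d_i appears with multiplicity d_i, i.e. rho_reg = (direct sum over all irreducibles V_i) d_i V_i. The irreducible dimensions for Z/4Z x D_6 are 1, 1, 1, 1, 1, 1, 1, 1, 1, 1, 1, 1, 1, 1, 1, 1, 2, 2, 2, 2, 2, 2, 2, 2: 16 irreducibles of dimension 1, each with multiplicity 1; 8 irreducibles of dimension 2, each with multiplicity 2. Total dimension 16*1*1 + 8*2*2 = 48 = |G|.

Details: General theorem: in the regular representation of a finite group G, each irreducible appears with multiplicity equal to its dimension. Check: dim(rho_reg) = sum d_i^2 = 1 + 1 + 1 + 1 + 1 + 1 + 1 + 1 + 1 + 1 + 1 + 1 + 1 + 1 + 1 + 1 + 4 + 4 + 4 + 4 + 4 + 4 + 4 + 4 = 48 = |G|.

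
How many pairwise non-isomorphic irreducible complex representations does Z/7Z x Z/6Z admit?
42

Reasoning: The number of irreducible complex representations of a finite group equals its number of conjugacy classes. Z/7Z x Z/6Z is abelian of order 42, so every element is its own conjugacy class: 42 classes, so Z/7Z x Z/6Z (order 42) has exactly 42 irreducible complex representations.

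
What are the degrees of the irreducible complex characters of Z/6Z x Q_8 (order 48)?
Dimensions: 1, 1, 1, 1, 1, 1, 1, 1, 1, 1, 1, 1, 1, 1, 1, 1, 1, 1, 1, 1, 1, 1, 1, 1, 2, 2, 2, 2, 2, 2

Proof sketch: There are 30 irreducibles (= number of conjugacy classes). Their dimensions d_i satisfy sum d_i^2 = |G| = 48: 1 + 1 + 1 + 1 + 1 + 1 + 1 + 1 + 1 + 1 + 1 + 1 + 1 + 1 + 1 + 1 + 1 + 1 + 1 + 1 + 1 + 1 + 1 + 1 + 4 + 4 + 4 + 4 + 4 + 4 = 48. (For the product with Z/6Z: each of the 6 1-dim characters of Z/6Z tensors with each irrep of Q_8, giving 6 copies of each Q_8-dimension.)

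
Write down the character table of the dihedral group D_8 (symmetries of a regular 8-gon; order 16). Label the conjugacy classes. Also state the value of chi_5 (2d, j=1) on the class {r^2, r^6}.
Conjugacy classes: {e} of size 1, {r^4} of size 1, {r^1, r^7} of size 2, {r^2, r^6} of size 2, {r^3, r^5} of size 2, {s, sr^2, ...} of size 4, {sr, sr^3, ...} of size 4.
Character table:
  irrep \ class              {e} (size 1)  {r^4} (size 1)  {r^1, r^7} (size 2)  {r^2, r^6} (size 2)  {r^3, r^5} (size 2)  {s, sr^2, ...} (size 4)  {sr, sr^3, ...} (size 4)
  chi_1 (triv)               1             1               1                    1                    1                    1                        1                       
  chi_2 (sign: r->1, s->-1)  1             1               1                    1                    1                    -1                       -1                      
  chi_3 (r->-1, s->1)        1             1               -1                   1                    -1                   1                        -1                      
  chi_4 (r->-1, s->-1)       1             1               -1                   1                    -1                   -1                       1                       
  chi_5 (2d, j=1)            2             -2              sqrt(2)              0                    -sqrt(2)             0                        0                       
  chi_6 (2d, j=2)            2             2               0                    -2                   0                    0                        0                       
  chi_7 (2d, j=3)            2             -2              -sqrt(2)             0                    sqrt(2)              0                        0                       

Spot check: chi_5 (2d, j=1) on {r^2, r^6} = 0.

Working: D_8 has order 2*8 = 16 with 7 conjugacy classes, hence 7 irreducibles. Sum of squared dims 1 + 1 + 1 + 1 + 4 + 4 + 4 = 16 = |G|. Linear characters come from the abelianisation; the 2-dimensional irreps have character r^k -> 2*cos(2*pi*j*k/8), reflections -> 0.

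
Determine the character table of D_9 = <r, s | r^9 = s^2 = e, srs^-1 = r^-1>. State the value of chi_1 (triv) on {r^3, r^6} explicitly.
Conjugacy classes: {e} of size 1, {r^1, r^8} of size 2, {r^2, r^7} of size 2, {r^3, r^6} of size 2, {r^4, r^5} of size 2, {s, sr, ..., sr^8} of size 9.
Character table:
  irrep \ class              {e} (size 1)  {r^1, r^8} (size 2)  {r^2, r^7} (size 2)  {r^3, r^6} (size 2)  {r^4, r^5} (size 2)  {s, sr, ..., sr^8} (size 9)
  chi_1 (triv)               1             1                    1                    1                    1                    1                          
  chi_2 (sign: r->1, s->-1)  1             1                    1                    1                    1                    -1                         
  chi_3 (2d, j=1)            2             2*cos(2*pi/9)        2*cos(4*pi/9)        -1                   -2*cos(pi/9)         0                          
  chi_4 (2d, j=2)            2             2*cos(4*pi/9)        -2*cos(pi/9)         -1                   2*cos(2*pi/9)        0                          
  chi_5 (2d, j=3)            2             -1                   -1                   2                    -1                   0                          
  chi_6 (2d, j=4)            2             -2*cos(pi/9)         2*cos(2*pi/9)        -1                   2*cos(4*pi/9)        0                          

Spot check: chi_1 (triv) on {r^3, r^6} = 1.

Argument: D_9 has order 2*9 = 18 with 6 conjugacy classes, hence 6 irreducibles. Sum of squared dims 1 + 1 + 4 + 4 + 4 + 4 = 18 = |G|. Linear characters come from the abelianisation; the 2-dimensional irreps have character r^k -> 2*cos(2*pi*j*k/9), reflections -> 0.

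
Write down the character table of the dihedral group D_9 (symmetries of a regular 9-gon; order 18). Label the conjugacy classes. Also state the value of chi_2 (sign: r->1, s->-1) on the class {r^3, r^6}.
Conjugacy classes: {e} of size 1, {r^1, r^8} of size 2, {r^2, r^7} of size 2, {r^3, r^6} of size 2, {r^4, r^5} of size 2, {s, sr, ..., sr^8} of size 9.
Character table:
  irrep \ class              {e} (size 1)  {r^1, r^8} (size 2)  {r^2, r^7} (size 2)  {r^3, r^6} (size 2)  {r^4, r^5} (size 2)  {s, sr, ..., sr^8} (size 9)
  chi_1 (triv)               1             1                    1                    1                    1                    1                          
  chi_2 (sign: r->1, s->-1)  1             1                    1                    1                    1                    -1                         
  chi_3 (2d, j=1)            2             2*cos(2*pi/9)        2*cos(4*pi/9)        -1                   -2*cos(pi/9)         0                          
  chi_4 (2d, j=2)            2             2*cos(4*pi/9)        -2*cos(pi/9)         -1                   2*cos(2*pi/9)        0                          
  chi_5 (2d, j=3)            2             -1                   -1                   2                    -1                   0                          
  chi_6 (2d, j=4)            2             -2*cos(pi/9)         2*cos(2*pi/9)        -1                   2*cos(4*pi/9)        0                          

Spot check: chi_2 (sign: r->1, s->-1) on {r^3, r^6} = 1.

Justification: D_9 has order 2*9 = 18 with 6 conjugacy classes, hence 6 irreducibles. Sum of squared dims 1 + 1 + 4 + 4 + 4 + 4 = 18 = |G|. Linear characters come from the abelianisation; the 2-dimensional irreps have character r^k -> 2*cos(2*pi*j*k/9), reflections -> 0.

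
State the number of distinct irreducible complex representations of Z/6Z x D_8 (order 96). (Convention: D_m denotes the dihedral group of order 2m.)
42

Explanation: The number of irreducible complex representations of a finite group equals its number of conjugacy classes. For a direct product, #classes(G x H) = #classes(G) * #classes(H). Z/6Z has 6 classes (abelian), D_8 has 7 classes, so 6 * 7 = 42, so Z/6Z x D_8 (order 96) has exactly 42 irreducible complex representations.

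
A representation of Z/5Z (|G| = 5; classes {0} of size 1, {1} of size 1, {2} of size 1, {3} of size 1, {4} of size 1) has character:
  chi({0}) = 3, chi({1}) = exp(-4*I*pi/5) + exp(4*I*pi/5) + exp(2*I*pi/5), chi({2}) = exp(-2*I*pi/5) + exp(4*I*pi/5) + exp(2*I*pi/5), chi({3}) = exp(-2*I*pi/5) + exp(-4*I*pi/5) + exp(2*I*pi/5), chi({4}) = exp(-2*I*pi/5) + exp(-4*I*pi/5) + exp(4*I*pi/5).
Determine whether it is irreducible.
Not irreducible (reducible): <chi, chi> = 3 > 1.

Why: <chi, chi> = (1/|G|) sum_C |C| * |chi(C)|^2 = (1/5)[1*|3|^2 + 1*|exp(-4*I*pi/5) + exp(4*I*pi/5) + exp(2*I*pi/5)|^2 + 1*|exp(-2*I*pi/5) + exp(4*I*pi/5) + exp(2*I*pi/5)|^2 + 1*|exp(-2*I*pi/5) + exp(-4*I*pi/5) + exp(2*I*pi/5)|^2 + 1*|exp(-2*I*pi/5) + exp(-4*I*pi/5) + exp(4*I*pi/5)|^2]
  = (1/5)[(9) + (3 + 2*exp(-2*I*pi/5) + exp(-4*I*pi/5) + exp(4*I*pi/5) + 2*exp(2*I*pi/5)) + (3 + 2*exp(-4*I*pi/5) + exp(-2*I*pi/5) + exp(2*I*pi/5) + 2*exp(4*I*pi/5)) + (3 + 2*exp(-4*I*pi/5) + exp(-2*I*pi/5) + exp(2*I*pi/5) + 2*exp(4*I*pi/5)) + (3 + 2*exp(-2*I*pi/5) + exp(-4*I*pi/5) + exp(4*I*pi/5) + 2*exp(2*I*pi/5))] = 15/5 = 3.
(Exp terms are combined using exp(i*s)*conj(exp(i*t)) = exp(i*(s-t)), and sums of them are collapsed using the identity that for every m > 1 the m distinct m-th roots of unity sum to 0, e.g. 1 + exp(2*I*pi/3) + exp(-2*I*pi/3) = 0.)
A character is irreducible iff <chi, chi> = 1, so this representation is reducible.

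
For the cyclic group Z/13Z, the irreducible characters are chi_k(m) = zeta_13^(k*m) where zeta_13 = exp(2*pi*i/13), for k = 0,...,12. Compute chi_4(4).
chi_4(4) = zeta_13^16 = exp(6*I*pi/13)

Argument: chi_4(4) = zeta_13^(4*4) = zeta_13^16. Since zeta_13^13 = 1, this equals zeta_13^3 = exp(2*pi*i*3/13) = exp(6*I*pi/13).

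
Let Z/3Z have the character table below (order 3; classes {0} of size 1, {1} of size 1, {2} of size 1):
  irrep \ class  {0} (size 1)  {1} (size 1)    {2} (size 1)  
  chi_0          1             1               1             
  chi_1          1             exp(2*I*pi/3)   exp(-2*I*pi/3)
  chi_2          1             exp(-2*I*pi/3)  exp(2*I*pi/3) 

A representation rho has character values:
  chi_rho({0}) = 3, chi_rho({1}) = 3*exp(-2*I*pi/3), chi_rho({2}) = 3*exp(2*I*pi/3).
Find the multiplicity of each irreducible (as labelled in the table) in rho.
Multiplicities: chi_0: 0, chi_1: 0, chi_2: 3.

Proof sketch: Use <chi_rho, chi> = (1/|G|) sum_C |C| * chi_rho(C) * conj(chi(C)) with |G| = 3 for each irreducible chi in the table:
  <chi_rho, chi_0> = (1/3)[1*(3)*conj(1) + 1*(3*exp(-2*I*pi/3))*conj(1) + 1*(3*exp(2*I*pi/3))*conj(1)]
      = (1/3)[(3) + (3*exp(-2*I*pi/3)) + (3*exp(2*I*pi/3))] = 0/3 = 0
  <chi_rho, chi_1> = (1/3)[1*(3)*conj(1) + 1*(3*exp(-2*I*pi/3))*conj(exp(2*I*pi/3)) + 1*(3*exp(2*I*pi/3))*conj(exp(-2*I*pi/3))]
      = (1/3)[(3) + (3*exp(2*I*pi/3)) + (3*exp(-2*I*pi/3))] = 0/3 = 0
  <chi_rho, chi_2> = (1/3)[1*(3)*conj(1) + 1*(3*exp(-2*I*pi/3))*conj(exp(-2*I*pi/3)) + 1*(3*exp(2*I*pi/3))*conj(exp(2*I*pi/3))]
      = (1/3)[(3) + (3) + (3)] = 9/3 = 3
(Exp terms are combined using exp(i*s)*conj(exp(i*t)) = exp(i*(s-t)), and sums of them are collapsed using the identity that for every m > 1 the m distinct m-th roots of unity sum to 0, e.g. 1 + exp(2*I*pi/3) + exp(-2*I*pi/3) = 0.)
Dimension check: dim(rho) = sum (mult * dim) = 0*1 + 0*1 + 3*1 = 3 = chi_rho(e) = 3.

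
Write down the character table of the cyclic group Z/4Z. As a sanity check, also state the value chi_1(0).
Character table of Z/4Z (irreps indexed chi_0,...,chi_3 with chi_k(m) = zeta_4^(k*m), zeta_4 = exp(2*pi*i/4)):
  irrep \ class  {0} (size 1)  {1} (size 1)  {2} (size 1)  {3} (size 1)
  chi_0          1             1             1             1           
  chi_1          1             I             -1            -I          
  chi_2          1             -1            1             -1          
  chi_3          1             -I            -1            I           

Spot check: chi_1(0) = zeta_4^(1*0) = zeta_4^0 = 1.

Proof sketch: Z/4Z is abelian, so all 4 irreducible complex representations are 1-dimensional. They are given by chi_k(m) = zeta_4^(k*m) for k = 0,...,3. Row orthogonality: sum_m chi_k(m) conj(chi_l(m)) = 4 * [k = l].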